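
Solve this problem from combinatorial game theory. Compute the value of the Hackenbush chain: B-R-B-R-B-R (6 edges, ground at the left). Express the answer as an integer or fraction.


Edges (from ground): B-R-B-R-B-R
By Berlekamp's sign-expansion rule, a Blue-Red Hackenbush stalk has the value of the surreal number whose sign sequence is the edge sequence with B -> + and R -> -.
Sign sequence: +-+-+-
Trace the sign expansion in the surreal number tree, starting from 0:
Edge 1: B (sign +) -> bounds (0, +inf), value = 1
Edge 2: R (sign -) -> bounds (0, 1), value = 1/2
Edge 3: B (sign +) -> bounds (1/2, 1), value = 3/4
Edge 4: R (sign -) -> bounds (1/2, 3/4), value = 5/8
Edge 5: B (sign +) -> bounds (5/8, 3/4), value = 11/16
Edge 6: R (sign -) -> bounds (5/8, 11/16), value = 21/32
Game value = 21/32

21/32


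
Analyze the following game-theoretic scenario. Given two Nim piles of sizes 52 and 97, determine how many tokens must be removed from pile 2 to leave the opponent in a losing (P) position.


Piles: 52 and 97
Current XOR: 52 XOR 97 = 85 (non-zero, so this is an N-position).
To make the XOR zero, we need to find a move that balances the piles.
For pile 2 (size 97): target = 97 XOR 85 = 52
We reduce pile 2 from 97 to 52.
Tokens removed: 97 - 52 = 45
Verification: 52 XOR 52 = 0

45


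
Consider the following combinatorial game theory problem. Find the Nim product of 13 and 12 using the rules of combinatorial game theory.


Nim multiplication is bilinear over XOR: (u XOR v) * w = (u*w) XOR (v*w).
So we split each operand into its bit components and XOR the pairwise Nim products.
13 = 1 + 4 + 8 (as XOR of powers of 2).
12 = 4 + 8 (as XOR of powers of 2).
Using the standard Nim-product table on single bits:
  2*2 = 3,   2*4 = 8,   2*8 = 12,
  4*4 = 6,   4*8 = 11,  8*8 = 13,
and  1*x = x (identity), k*l = l*k (commutative).
Pairwise Nim products:
  1 * 4 = 4
  1 * 8 = 8
  4 * 4 = 6
  4 * 8 = 11
  8 * 4 = 11
  8 * 8 = 13
XOR them: 4 XOR 8 XOR 6 XOR 11 XOR 11 XOR 13 = 7.
Result: 13 * 12 = 7 (in Nim).

7


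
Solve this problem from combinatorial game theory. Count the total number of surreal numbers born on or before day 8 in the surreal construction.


Day 0: {|} = 0 is born. Count = 1.
Day n: the number of surreal numbers born by day n is 2^(n+1) - 1.
By day 0: 2^1 - 1 = 1
By day 1: 2^2 - 1 = 3
By day 2: 2^3 - 1 = 7
By day 3: 2^4 - 1 = 15
By day 4: 2^5 - 1 = 31
By day 5: 2^6 - 1 = 63
By day 6: 2^7 - 1 = 127
By day 7: 2^8 - 1 = 255
By day 8: 2^9 - 1 = 511
By day 8: 511 surreal numbers.

511


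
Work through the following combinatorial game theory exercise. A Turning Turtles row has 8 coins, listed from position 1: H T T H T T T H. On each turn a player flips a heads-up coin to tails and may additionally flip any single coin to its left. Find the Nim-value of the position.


Coins: H T T H T T T H
Key fact: a single head at position k behaves exactly like a Nim heap of size k (turning it to T and optionally flipping a coin at j < k corresponds to moving the heap from k to j, or to 0), and heads combine as a disjunctive sum (two heads at the same place would cancel, matching j XOR j = 0). So the Nim-value is the XOR of the 1-indexed positions of the heads.
Face-up positions (1-indexed): [1, 4, 8]
XOR 0 with 1: 0 XOR 1 = 1
XOR 1 with 4: 1 XOR 4 = 5
XOR 5 with 8: 5 XOR 8 = 13
Nim-value = 13

13


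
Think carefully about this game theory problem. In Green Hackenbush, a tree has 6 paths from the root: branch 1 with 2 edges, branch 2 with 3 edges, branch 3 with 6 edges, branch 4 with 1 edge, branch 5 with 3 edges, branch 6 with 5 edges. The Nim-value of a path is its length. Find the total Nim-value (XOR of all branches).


The tree has 6 branches from the ground vertex.
In Green Hackenbush, the Nim-value of a simple path of length k is k.
Branch 1: length 2, Nim-value = 2
Branch 2: length 3, Nim-value = 3
Branch 3: length 6, Nim-value = 6
Branch 4: length 1, Nim-value = 1
Branch 5: length 3, Nim-value = 3
Branch 6: length 5, Nim-value = 5
Total Nim-value = XOR of all branch values:
0 XOR 2 = 2
2 XOR 3 = 1
1 XOR 6 = 7
7 XOR 1 = 6
6 XOR 3 = 5
5 XOR 5 = 0
Nim-value of the tree = 0

0


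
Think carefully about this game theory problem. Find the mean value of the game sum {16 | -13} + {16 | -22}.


G1 = {16 | -13}, G2 = {16 | -22}
Each is a switch {a | b} with numbers a > b; its mean value is (a + b)/2, and mean value is additive over game sums: m(G1 + G2) = m(G1) + m(G2).
Mean of G1 = (16 + (-13))/2 = 3/2 = 3/2
Mean of G2 = (16 + (-22))/2 = -6/2 = -3
Mean of G1 + G2 = 3/2 + -3 = -3/2

-3/2


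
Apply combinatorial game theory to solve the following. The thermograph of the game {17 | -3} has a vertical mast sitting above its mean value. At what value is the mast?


Game = {17 | -3}, a switch {a | b} with numbers a > b.
Its thermograph has left wall a - t and right wall b + t, which meet at t = (a - b)/2, where both equal (a + b)/2. So the mast (mean value) is at (a + b)/2.
Mean = (17 + (-3))/2 = 14/2 = 7

7


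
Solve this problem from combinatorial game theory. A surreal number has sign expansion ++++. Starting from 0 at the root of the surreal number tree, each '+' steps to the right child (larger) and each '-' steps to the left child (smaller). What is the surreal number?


Sign expansion: ++++
Rule: track bounds (lo, hi), initially (-inf, +inf). On '+', the current value becomes lo and we move to the simplest number in (value, hi): value + 1 if hi = +inf, otherwise the midpoint (value + hi)/2. On '-', the current value becomes hi and we move to value - 1 if lo = -inf, otherwise the midpoint (lo + value)/2.
Start at 0.
Step 1: sign = +, move right. Bounds: (0, +inf). Value = 1
Step 2: sign = +, move right. Bounds: (1, +inf). Value = 2
Step 3: sign = +, move right. Bounds: (2, +inf). Value = 3
Step 4: sign = +, move right. Bounds: (3, +inf). Value = 4
The surreal number with sign expansion ++++ is 4.

4


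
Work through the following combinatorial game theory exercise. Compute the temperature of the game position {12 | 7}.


The game is {12 | 7}, a switch {a | b} with numbers a > b.
Cooling {a | b} by t gives {a - t | b + t}, which stops being hot when a - t = b + t, i.e. at t = (a - b)/2. So the temperature of a switch is (a - b)/2.
Temperature = (Left option - Right option) / 2
= (12 - (7)) / 2
= 5 / 2
= 5/2

5/2


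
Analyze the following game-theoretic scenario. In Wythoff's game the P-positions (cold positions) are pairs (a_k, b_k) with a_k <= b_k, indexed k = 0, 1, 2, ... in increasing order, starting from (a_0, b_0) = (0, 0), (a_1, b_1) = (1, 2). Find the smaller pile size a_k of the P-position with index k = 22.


By Wythoff's theorem, a_k = floor(k * phi) and b_k = floor(k * phi^2) = a_k + k, where phi = (1 + sqrt(5))/2 is the golden ratio.
phi = (1 + sqrt(5))/2 = 1.618034
k = 22
k * phi = 22 * 1.618034 = 35.596748
a_22 = floor(k * phi) = 35

35


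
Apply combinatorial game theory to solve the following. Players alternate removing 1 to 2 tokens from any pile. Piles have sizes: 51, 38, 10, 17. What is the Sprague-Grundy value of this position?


Subtraction set: {1, 2}
For this subtraction set, G(n) = n mod 3 (period = max + 1 = 3).
Pile 1 (size 51): G(51) = 51 mod 3 = 0
Pile 2 (size 38): G(38) = 38 mod 3 = 2
Pile 3 (size 10): G(10) = 10 mod 3 = 1
Pile 4 (size 17): G(17) = 17 mod 3 = 2
Total Grundy value = XOR of all: 0 XOR 2 XOR 1 XOR 2 = 1

1


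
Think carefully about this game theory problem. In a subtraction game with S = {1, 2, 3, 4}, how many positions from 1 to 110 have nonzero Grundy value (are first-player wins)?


Subtraction set S = {1, 2, 3, 4}, so G(n) = n mod 5.
G(n) = 0 when n is a multiple of 5.
Multiples of 5 in [1, 110]: 22
N-positions (nonzero Grundy) = 110 - 22 = 88

88


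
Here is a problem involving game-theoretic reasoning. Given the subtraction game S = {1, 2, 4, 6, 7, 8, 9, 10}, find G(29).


The subtraction set is S = {1, 2, 4, 6, 7, 8, 9, 10}.
G(k) = mex{ G(k - s) : s in S, s <= k }. We compute iteratively: G(0) = 0.
G(1) = mex({0}) = 1
G(2) = mex({0, 1}) = 2
G(3) = mex({1, 2}) = 0
G(4) = mex({0, 2}) = 1
G(5) = mex({0, 1}) = 2
G(6) = mex({0, 1, 2}) = 3
G(7) = mex({0, 1, 2, 3}) = 4
G(8) = mex({0, 1, 2, 3, 4}) = 5
G(9) = mex({0, 1, 2, 4, 5}) = 3
G(10) = mex({0, 1, 2, 3, 5}) = 4
G(11) = mex({0, 1, 2, 3, 4}) = 5
G(12) = mex({0, 1, 2, 3, 4, 5}) = 6
G(13) = mex({0, 1, 2, 3, 4, 5, 6}) = 7
G(14) = mex({1, 2, 3, 4, 5, 6, 7}) = 0
G(15) = mex({0, 2, 3, 4, 5, 7}) = 1
G(16) = mex({0, 1, 3, 4, 5, 6}) = 2
G(17) = mex({1, 2, 3, 4, 5, 7}) = 0
G(18) = mex({0, 2, 3, 4, 5, 6}) = 1
G(19) = mex({0, 1, 3, 4, 5, 6, 7}) = 2
G(20) = mex({0, 1, 2, 4, 5, 6, 7}) = 3
G(21) = mex({0, 1, 2, 3, 5, 6, 7}) = 4
G(22) = mex({0, 1, 2, 3, 4, 6, 7}) = 5
G(23) = mex({0, 1, 2, 4, 5, 7}) = 3
Observe that G(14)..G(23) = 0, 1, 2, 0, 1, 2, 3, 4, 5, 3 repeats G(0)..G(9) = 0, 1, 2, 0, 1, 2, 3, 4, 5, 3.
For k >= max(S) = 10, G(k) is determined by the previous 10 values G(k-10)..G(k-1); a window of 10 consecutive values has recurred shifted by 14, so by induction G(k + 14) = G(k) for all k >= 0: the sequence is periodic from the start with period 14.
One period: G(0..13) = 0, 1, 2, 0, 1, 2, 3, 4, 5, 3, 4, 5, 6, 7.
29 mod 14 = 1, so G(29) = G(1) = 1.

1


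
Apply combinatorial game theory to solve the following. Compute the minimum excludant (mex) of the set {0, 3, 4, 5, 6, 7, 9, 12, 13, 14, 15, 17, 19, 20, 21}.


Set = {0, 3, 4, 5, 6, 7, 9, 12, 13, 14, 15, 17, 19, 20, 21}
0 is in the set.
1 is NOT in the set. This is the mex.
mex = 1

1


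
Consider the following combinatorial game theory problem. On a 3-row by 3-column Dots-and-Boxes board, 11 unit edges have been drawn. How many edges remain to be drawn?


Grid: 3 x 3 boxes, i.e. 4 rows and 4 columns of dots.
Horizontal edges: (rows + 1) * cols = 4 * 3 = 12
Vertical edges: rows * (cols + 1) = 3 * 4 = 12
Total edges: 12 + 12 = 24
Edges drawn: 11
Remaining: 24 - 11 = 13

13


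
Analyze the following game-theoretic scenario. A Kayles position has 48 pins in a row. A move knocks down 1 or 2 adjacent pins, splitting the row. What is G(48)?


Kayles: a move removes 1 or 2 adjacent pins from a contiguous row.
Removing pins from a row of k leaves two independent rows (a, b) with a + b = k - 1 (one pin) or a + b = k - 2 (two pins); an end removal gives a = 0.
By Sprague-Grundy, G(k) = mex{ G(a) XOR G(b) } over all these splits. G(0) = 0.
G(1): splits (0,0):0^0=0 -> mex({0}) = 1
G(2): splits (0,1):0^1=1 (0,0):0^0=0 -> mex({0, 1}) = 2
G(3): splits (0,2):0^2=2 (1,1):1^1=0 (0,1):0^1=1 -> mex({0, 1, 2}) = 3
G(4): splits (0,3):0^3=3 (1,2):1^2=3 (0,2):0^2=2 (1,1):1^1=0 -> mex({0, 2, 3}) = 1
G(5): splits (0,4):0^1=1 (1,3):1^3=2 (2,2):2^2=0 (0,3):0^3=3 (1,2):1^2=3 -> mex({0, 1, 2, 3}) = 4
G(6) = mex({0, 1, 2, 4}) = 3
G(7) = mex({0, 1, 3, 4, 5}) = 2
G(8) = mex({0, 2, 3, 5, 6}) = 1
G(9) = mex({0, 1, 2, 3, 6, 7}) = 4
G(10) = mex({0, 1, 3, 4, 5, 7}) = 2
G(11) = mex({0, 1, 2, 3, 4, 5}) = 6
G(12) = mex({0, 1, 2, 3, 5, 6, 7}) = 4
G(13) = mex({0, 2, 3, 4, 6, 7}) = 1
G(14) = mex({0, 1, 4, 5, 6, 7}) = 2
G(15) = mex({0, 1, 2, 3, 4, 5, 6}) = 7
G(16) = mex({0, 2, 3, 5, 6, 7}) = 1
G(17) = mex({0, 1, 2, 3, 5, 6, 7}) = 4
G(18) = mex({0, 1, 2, 4, 5, 6}) = 3
G(19) = mex({0, 1, 3, 4, 5, 7}) = 2
G(20) = mex({0, 2, 3, 4, 5, 6, 7}) = 1
G(21) = mex({0, 1, 2, 3, 5, 6, 7}) = 4
G(22) = mex({0, 1, 2, 3, 4, 5, 7}) = 6
G(23) = mex({0, 1, 2, 3, 4, 5, 6}) = 7
G(24) = mex({0, 1, 2, 3, 5, 6, 7}) = 4
G(25) = mex({0, 2, 3, 4, 6, 7}) = 1
G(26) = mex({0, 1, 3, 4, 5, 6, 7}) = 2
G(27) = mex({0, 1, 2, 3, 4, 5, 6, 7}) = 8
G(28) = mex({0, 1, 2, 3, 4, 6, 7, 8}) = 5
G(29) = mex({0, 1, 2, 3, 5, 6, 7, 8, 9}) = 4
G(30) = mex({0, 1, 2, 3, 4, 5, 6, 9, 10}) = 7
G(31) = mex({0, 1, 3, 4, 5, 7, 10, 11}) = 2
G(32) = mex({0, 2, 3, 4, 5, 6, 7, 9, 11}) = 1
G(33) = mex({0, 1, 2, 3, 4, 5, 6, 7, 9, 12}) = 8
G(34) = mex({0, 1, 2, 3, 4, 5, 7, 8, 11, 12}) = 6
G(35) = mex({0, 1, 2, 3, 4, 5, 6, 8, 9, 10, 11}) = 7
G(36) = mex({0, 1, 2, 3, 5, 6, 7, 9, 10}) = 4
G(37) = mex({0, 2, 3, 4, 6, 7, 9, 10, 11, 12}) = 1
G(38) = mex({0, 1, 3, 4, 5, 6, 7, 9, 10, 11, 12}) = 2
G(39) = mex({0, 1, 2, 4, 5, 6, 7, 9, 10, 12, 14}) = 3
G(40) = mex({0, 2, 3, 4, 6, 7, 11, 12, 14}) = 1
G(41) = mex({0, 1, 2, 3, 5, 6, 7, 9, 10, 11, 12}) = 4
G(42) = mex({0, 1, 2, 3, 4, 5, 6, 9, 10}) = 7
G(43) = mex({0, 1, 3, 4, 5, 7, 9, 10, 12, 15}) = 2
G(44) = mex({0, 2, 3, 4, 5, 6, 7, 9, 10, 12, 15}) = 1
G(45) = mex({0, 1, 2, 3, 4, 5, 6, 7, 9, 10, 12, 14}) = 8
G(46) = mex({0, 1, 3, 4, 5, 7, 8, 11, 12, 14}) = 2
G(47) = mex({0, 1, 2, 3, 4, 5, 6, 8, 9, 10, 11, 12}) = 7
G(48) = mex({0, 1, 2, 3, 5, 6, 7, 9, 10}) = 4
Therefore G(48) = 4.

4


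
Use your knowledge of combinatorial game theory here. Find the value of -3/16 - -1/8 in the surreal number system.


x = -3/16, y = -1/8
Converting to common denominator: 16
x = -3/16, y = -2/16
x - y = -3/16 - -1/8 = -1/16

-1/16


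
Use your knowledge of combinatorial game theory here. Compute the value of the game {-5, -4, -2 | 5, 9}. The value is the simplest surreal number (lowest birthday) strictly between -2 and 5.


Left options: {-5, -4, -2}, max = -2
Right options: {5, 9}, min = 5
All options are numbers and max(Left) < min(Right), so by the simplicity theorem the value is the simplest (earliest-born) number strictly between -2 and 5.
Integers -1 through 4 all lie strictly between -2 and 5.
Among integers, the simplest (lowest birthday = smallest |n|; 0 is born on day 0, +-n on day n) is 0.
No non-integer in the interval can be simpler: if x is a non-integer in the interval, then floor(x) or ceil(x) also lies in the interval (the interval contains an integer), and both are proper prefixes of x's sign expansion, i.e. born earlier. So the game value is 0.
Game value = 0

0


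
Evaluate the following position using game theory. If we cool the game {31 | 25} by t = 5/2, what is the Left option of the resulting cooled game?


Original game: {31 | 25} (a switch {a | b} with a > b).
Cooling by t (for t below the temperature (a - b)/2 = 3) taxes each move by t: {a | b} cooled by t is {a - t | b + t}.
Cooling amount: t = 5/2
Cooled Left option: 31 - 5/2 = 57/2
Cooled Right option: 25 + 5/2 = 55/2
Cooled game: {57/2 | 55/2}
Left option = 57/2

57/2


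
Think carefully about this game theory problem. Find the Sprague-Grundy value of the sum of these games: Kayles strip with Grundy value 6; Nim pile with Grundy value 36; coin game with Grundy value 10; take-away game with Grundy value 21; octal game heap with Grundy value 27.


By the Sprague-Grundy theorem, the Grundy value of a sum of games is the XOR of individual Grundy values.
Kayles strip: Grundy value = 6. Running XOR: 0 XOR 6 = 6
Nim pile: Grundy value = 36. Running XOR: 6 XOR 36 = 34
coin game: Grundy value = 10. Running XOR: 34 XOR 10 = 40
take-away game: Grundy value = 21. Running XOR: 40 XOR 21 = 61
octal game heap: Grundy value = 27. Running XOR: 61 XOR 27 = 38
The combined Grundy value is 38.

38


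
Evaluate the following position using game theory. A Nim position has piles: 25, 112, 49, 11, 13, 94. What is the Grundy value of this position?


We need the XOR (exclusive or) of all pile sizes.
After XOR-ing pile 1 (size 25): 0 XOR 25 = 25
After XOR-ing pile 2 (size 112): 25 XOR 112 = 105
After XOR-ing pile 3 (size 49): 105 XOR 49 = 88
After XOR-ing pile 4 (size 11): 88 XOR 11 = 83
After XOR-ing pile 5 (size 13): 83 XOR 13 = 94
After XOR-ing pile 6 (size 94): 94 XOR 94 = 0
The Nim-value of this position is 0.

0


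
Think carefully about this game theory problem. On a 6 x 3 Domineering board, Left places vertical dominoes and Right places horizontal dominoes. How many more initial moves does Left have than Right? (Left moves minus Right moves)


Board is 6 x 3 (rows x cols).
Left (vertical) placements: (rows-1) * cols = 5 * 3 = 15
Right (horizontal) placements: rows * (cols-1) = 6 * 2 = 12
Advantage = Left - Right = 15 - 12 = 3

3


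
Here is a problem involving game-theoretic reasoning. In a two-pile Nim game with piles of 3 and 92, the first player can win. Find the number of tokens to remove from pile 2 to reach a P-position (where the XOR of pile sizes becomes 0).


Piles: 3 and 92
Current XOR: 3 XOR 92 = 95 (non-zero, so this is an N-position).
To make the XOR zero, we need to find a move that balances the piles.
For pile 2 (size 92): target = 92 XOR 95 = 3
We reduce pile 2 from 92 to 3.
Tokens removed: 92 - 3 = 89
Verification: 3 XOR 3 = 0

89


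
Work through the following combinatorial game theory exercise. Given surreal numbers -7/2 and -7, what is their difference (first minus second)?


x = -7/2, y = -7
Converting to common denominator: 2
x = -7/2, y = -14/2
x - y = -7/2 - -7 = 7/2

7/2


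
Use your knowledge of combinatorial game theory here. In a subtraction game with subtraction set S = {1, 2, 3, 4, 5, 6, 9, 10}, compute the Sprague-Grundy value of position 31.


The subtraction set is S = {1, 2, 3, 4, 5, 6, 9, 10}.
G(k) = mex{ G(k - s) : s in S, s <= k }. We compute iteratively: G(0) = 0.
G(1) = mex({0}) = 1
G(2) = mex({0, 1}) = 2
G(3) = mex({0, 1, 2}) = 3
G(4) = mex({0, 1, 2, 3}) = 4
G(5) = mex({0, 1, 2, 3, 4}) = 5
G(6) = mex({0, 1, 2, 3, 4, 5}) = 6
G(7) = mex({1, 2, 3, 4, 5, 6}) = 0
G(8) = mex({0, 2, 3, 4, 5, 6}) = 1
G(9) = mex({0, 1, 3, 4, 5, 6}) = 2
G(10) = mex({0, 1, 2, 4, 5, 6}) = 3
G(11) = mex({0, 1, 2, 3, 5, 6}) = 4
G(12) = mex({0, 1, 2, 3, 4, 6}) = 5
G(13) = mex({0, 1, 2, 3, 4, 5}) = 6
G(14) = mex({1, 2, 3, 4, 5, 6}) = 0
G(15) = mex({0, 2, 3, 4, 5, 6}) = 1
G(16) = mex({0, 1, 3, 4, 5, 6}) = 2
Observe that G(7)..G(16) = 0, 1, 2, 3, 4, 5, 6, 0, 1, 2 repeats G(0)..G(9) = 0, 1, 2, 3, 4, 5, 6, 0, 1, 2.
For k >= max(S) = 10, G(k) is determined by the previous 10 values G(k-10)..G(k-1); a window of 10 consecutive values has recurred shifted by 7, so by induction G(k + 7) = G(k) for all k >= 0: the sequence is periodic from the start with period 7.
One period: G(0..6) = 0, 1, 2, 3, 4, 5, 6.
31 mod 7 = 3, so G(31) = G(3) = 3.

3


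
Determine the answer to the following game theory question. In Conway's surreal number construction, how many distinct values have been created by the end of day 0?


Day 0: {|} = 0 is born. Count = 1.
Day n: the number of surreal numbers born by day n is 2^(n+1) - 1.
By day 0: 2^1 - 1 = 1
By day 0: 1 surreal numbers.

1


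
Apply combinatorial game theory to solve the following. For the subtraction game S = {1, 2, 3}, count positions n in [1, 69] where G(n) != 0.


Subtraction set S = {1, 2, 3}, so G(n) = n mod 4.
G(n) = 0 when n is a multiple of 4.
Multiples of 4 in [1, 69]: 17
N-positions (nonzero Grundy) = 69 - 17 = 52

52


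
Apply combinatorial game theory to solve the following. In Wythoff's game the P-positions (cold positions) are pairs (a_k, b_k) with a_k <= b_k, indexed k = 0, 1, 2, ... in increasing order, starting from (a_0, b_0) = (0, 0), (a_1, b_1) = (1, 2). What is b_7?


By Wythoff's theorem, a_k = floor(k * phi) and b_k = floor(k * phi^2) = a_k + k, where phi = (1 + sqrt(5))/2 is the golden ratio.
phi = (1 + sqrt(5))/2 = 1.618034
phi^2 = phi + 1 = 2.618034
k = 7
k * phi^2 = 7 * 2.618034 = 18.326238
b_7 = floor(k * phi^2) = 18 (check: a_7 + k = 11 + 7 = 18)

18


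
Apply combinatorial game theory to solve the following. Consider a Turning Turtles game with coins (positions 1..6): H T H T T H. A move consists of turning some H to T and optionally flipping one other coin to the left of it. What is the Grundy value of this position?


Coins: H T H T T H
Key fact: a single head at position k behaves exactly like a Nim heap of size k (turning it to T and optionally flipping a coin at j < k corresponds to moving the heap from k to j, or to 0), and heads combine as a disjunctive sum (two heads at the same place would cancel, matching j XOR j = 0). So the Nim-value is the XOR of the 1-indexed positions of the heads.
Face-up positions (1-indexed): [1, 3, 6]
XOR 0 with 1: 0 XOR 1 = 1
XOR 1 with 3: 1 XOR 3 = 2
XOR 2 with 6: 2 XOR 6 = 4
Nim-value = 4

4


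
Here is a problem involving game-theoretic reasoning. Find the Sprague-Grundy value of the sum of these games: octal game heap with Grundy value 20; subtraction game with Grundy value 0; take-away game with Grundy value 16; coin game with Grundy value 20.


By the Sprague-Grundy theorem, the Grundy value of a sum of games is the XOR of individual Grundy values.
octal game heap: Grundy value = 20. Running XOR: 0 XOR 20 = 20
subtraction game: Grundy value = 0. Running XOR: 20 XOR 0 = 20
take-away game: Grundy value = 16. Running XOR: 20 XOR 16 = 4
coin game: Grundy value = 20. Running XOR: 4 XOR 20 = 16
The combined Grundy value is 16.

16


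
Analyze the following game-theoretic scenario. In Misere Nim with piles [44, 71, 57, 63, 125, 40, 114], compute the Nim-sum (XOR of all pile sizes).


We need the XOR (exclusive or) of all pile sizes.
After XOR-ing pile 1 (size 44): 0 XOR 44 = 44
After XOR-ing pile 2 (size 71): 44 XOR 71 = 107
After XOR-ing pile 3 (size 57): 107 XOR 57 = 82
After XOR-ing pile 4 (size 63): 82 XOR 63 = 109
After XOR-ing pile 5 (size 125): 109 XOR 125 = 16
After XOR-ing pile 6 (size 40): 16 XOR 40 = 56
After XOR-ing pile 7 (size 114): 56 XOR 114 = 74
The Nim-value of this position is 74.

74


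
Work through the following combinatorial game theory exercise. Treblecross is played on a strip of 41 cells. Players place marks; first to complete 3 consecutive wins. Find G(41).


Treblecross: place X on empty cells; 3-in-a-row wins.
Playing within two cells of an existing X lets the opponent win at once, so sensible play treats the cells i-2..i+2 around each X as dead. The player left with no safe cell loses, so this is a normal-play take-away game on strips of safe cells.
Placing X at cell i (0-indexed) of a strip of k safe cells leaves independent strips of sizes max(0, i-2) and max(0, k-i-3). Hence G(k) = mex{ G(max(0,i-2)) XOR G(max(0,k-i-3)) : 0 <= i < k }, with G(0) = 0.
G(1): splits (0,0):0^0=0 -> mex({0}) = 1
G(2): splits (0,0):0^0=0 -> mex({0}) = 1
G(3): splits (0,0):0^0=0 -> mex({0}) = 1
G(4): splits (0,1):0^1=1 (0,0):0^0=0 -> mex({0, 1}) = 2
G(5): splits (0,2):0^1=1 (0,1):0^1=1 (0,0):0^0=0 -> mex({0, 1}) = 2
G(6) = mex({1}) = 0
G(7) = mex({0, 1, 2}) = 3
G(8) = mex({0, 1, 2}) = 3
G(9) = mex({0, 2}) = 1
G(10) = mex({0, 2, 3}) = 1
G(11) = mex({0, 3}) = 1
G(12) = mex({1, 3}) = 0
G(13) = mex({0, 1, 2, 3}) = 4
G(14) = mex({0, 1, 2}) = 3
G(15) = mex({0, 1, 2}) = 3
G(16) = mex({0, 1, 2, 4}) = 3
G(17) = mex({0, 1, 3, 4}) = 2
G(18) = mex({0, 1, 3, 4}) = 2
G(19) = mex({0, 1, 3, 5}) = 2
G(20) = mex({0, 1, 2, 3, 5}) = 4
G(21) = mex({0, 1, 2, 3, 5}) = 4
G(22) = mex({1, 2, 6}) = 0
G(23) = mex({0, 1, 2, 3, 4, 6}) = 5
G(24) = mex({0, 1, 2, 3, 4}) = 5
G(25) = mex({0, 1, 3, 4, 7}) = 2
G(26) = mex({0, 1, 3, 4, 5, 7}) = 2
G(27) = mex({0, 1, 3, 5}) = 2
G(28) = mex({0, 1, 2, 5}) = 3
G(29) = mex({0, 1, 2, 4, 5, 6}) = 3
G(30) = mex({1, 2, 4, 6}) = 0
G(31) = mex({0, 1, 2, 3, 4, 6}) = 5
G(32) = mex({1, 2, 3, 4, 7}) = 0
G(33) = mex({0, 3, 7}) = 1
G(34) = mex({0, 2, 3, 5, 7}) = 1
G(35) = mex({0, 2, 3, 5, 6}) = 1
G(36) = mex({0, 1, 2, 5, 6}) = 3
G(37) = mex({0, 1, 2, 4, 5, 6}) = 3
G(38) = mex({0, 1, 2, 4}) = 3
G(39) = mex({0, 1, 2, 3, 4, 7}) = 5
G(40) = mex({0, 1, 2, 3, 4, 5, 7}) = 6
G(41) = mex({0, 1, 2, 3, 5, 7}) = 4
Therefore G(41) = 4.

4


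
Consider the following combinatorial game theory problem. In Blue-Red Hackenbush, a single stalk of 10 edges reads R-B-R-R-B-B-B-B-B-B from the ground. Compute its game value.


Edges (from ground): R-B-R-R-B-B-B-B-B-B
By Berlekamp's sign-expansion rule, a Blue-Red Hackenbush stalk has the value of the surreal number whose sign sequence is the edge sequence with B -> + and R -> -.
Sign sequence: -+--++++++
Trace the sign expansion in the surreal number tree, starting from 0:
Edge 1: R (sign -) -> bounds (-inf, 0), value = -1
Edge 2: B (sign +) -> bounds (-1, 0), value = -1/2
Edge 3: R (sign -) -> bounds (-1, -1/2), value = -3/4
Edge 4: R (sign -) -> bounds (-1, -3/4), value = -7/8
Edge 5: B (sign +) -> bounds (-7/8, -3/4), value = -13/16
Edge 6: B (sign +) -> bounds (-13/16, -3/4), value = -25/32
Edge 7: B (sign +) -> bounds (-25/32, -3/4), value = -49/64
Edge 8: B (sign +) -> bounds (-49/64, -3/4), value = -97/128
Edge 9: B (sign +) -> bounds (-97/128, -3/4), value = -193/256
Edge 10: B (sign +) -> bounds (-193/256, -3/4), value = -385/512
Game value = -385/512

-385/512


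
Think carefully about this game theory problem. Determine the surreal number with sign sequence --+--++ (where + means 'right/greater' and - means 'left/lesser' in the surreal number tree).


Sign expansion: --+--++
Rule: track bounds (lo, hi), initially (-inf, +inf). On '+', the current value becomes lo and we move to the simplest number in (value, hi): value + 1 if hi = +inf, otherwise the midpoint (value + hi)/2. On '-', the current value becomes hi and we move to value - 1 if lo = -inf, otherwise the midpoint (lo + value)/2.
Start at 0.
Step 1: sign = -, move left. Bounds: (-inf, 0). Value = -1
Step 2: sign = -, move left. Bounds: (-inf, -1). Value = -2
Step 3: sign = +, move right. Bounds: (-2, -1). Value = -3/2
Step 4: sign = -, move left. Bounds: (-2, -3/2). Value = -7/4
Step 5: sign = -, move left. Bounds: (-2, -7/4). Value = -15/8
Step 6: sign = +, move right. Bounds: (-15/8, -7/4). Value = -29/16
Step 7: sign = +, move right. Bounds: (-29/16, -7/4). Value = -57/32
The surreal number with sign expansion --+--++ is -57/32.

-57/32


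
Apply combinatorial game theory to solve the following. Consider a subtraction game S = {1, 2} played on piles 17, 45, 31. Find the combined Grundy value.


Subtraction set: {1, 2}
For this subtraction set, G(n) = n mod 3 (period = max + 1 = 3).
Pile 1 (size 17): G(17) = 17 mod 3 = 2
Pile 2 (size 45): G(45) = 45 mod 3 = 0
Pile 3 (size 31): G(31) = 31 mod 3 = 1
Total Grundy value = XOR of all: 2 XOR 0 XOR 1 = 3

3


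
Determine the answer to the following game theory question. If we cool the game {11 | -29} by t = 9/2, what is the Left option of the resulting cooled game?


Original game: {11 | -29} (a switch {a | b} with a > b).
Cooling by t (for t below the temperature (a - b)/2 = 20) taxes each move by t: {a | b} cooled by t is {a - t | b + t}.
Cooling amount: t = 9/2
Cooled Left option: 11 - 9/2 = 13/2
Cooled Right option: -29 + 9/2 = -49/2
Cooled game: {13/2 | -49/2}
Left option = 13/2

13/2


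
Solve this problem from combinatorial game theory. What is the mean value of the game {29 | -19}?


Game = {29 | -19}, a switch {a | b} with numbers a > b.
Its thermograph has left wall a - t and right wall b + t, which meet at t = (a - b)/2, where both equal (a + b)/2. So the mast (mean value) is at (a + b)/2.
Mean = (29 + (-19))/2 = 10/2 = 5

5


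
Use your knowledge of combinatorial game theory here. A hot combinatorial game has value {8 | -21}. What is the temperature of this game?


The game is {8 | -21}, a switch {a | b} with numbers a > b.
Cooling {a | b} by t gives {a - t | b + t}, which stops being hot when a - t = b + t, i.e. at t = (a - b)/2. So the temperature of a switch is (a - b)/2.
Temperature = (Left option - Right option) / 2
= (8 - (-21)) / 2
= 29 / 2
= 29/2

29/2


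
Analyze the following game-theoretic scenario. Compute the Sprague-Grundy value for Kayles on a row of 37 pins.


Kayles: a move removes 1 or 2 adjacent pins from a contiguous row.
Removing pins from a row of k leaves two independent rows (a, b) with a + b = k - 1 (one pin) or a + b = k - 2 (two pins); an end removal gives a = 0.
By Sprague-Grundy, G(k) = mex{ G(a) XOR G(b) } over all these splits. G(0) = 0.
G(1): splits (0,0):0^0=0 -> mex({0}) = 1
G(2): splits (0,1):0^1=1 (0,0):0^0=0 -> mex({0, 1}) = 2
G(3): splits (0,2):0^2=2 (1,1):1^1=0 (0,1):0^1=1 -> mex({0, 1, 2}) = 3
G(4): splits (0,3):0^3=3 (1,2):1^2=3 (0,2):0^2=2 (1,1):1^1=0 -> mex({0, 2, 3}) = 1
G(5): splits (0,4):0^1=1 (1,3):1^3=2 (2,2):2^2=0 (0,3):0^3=3 (1,2):1^2=3 -> mex({0, 1, 2, 3}) = 4
G(6) = mex({0, 1, 2, 4}) = 3
G(7) = mex({0, 1, 3, 4, 5}) = 2
G(8) = mex({0, 2, 3, 5, 6}) = 1
G(9) = mex({0, 1, 2, 3, 6, 7}) = 4
G(10) = mex({0, 1, 3, 4, 5, 7}) = 2
G(11) = mex({0, 1, 2, 3, 4, 5}) = 6
G(12) = mex({0, 1, 2, 3, 5, 6, 7}) = 4
G(13) = mex({0, 2, 3, 4, 6, 7}) = 1
G(14) = mex({0, 1, 4, 5, 6, 7}) = 2
G(15) = mex({0, 1, 2, 3, 4, 5, 6}) = 7
G(16) = mex({0, 2, 3, 5, 6, 7}) = 1
G(17) = mex({0, 1, 2, 3, 5, 6, 7}) = 4
G(18) = mex({0, 1, 2, 4, 5, 6}) = 3
G(19) = mex({0, 1, 3, 4, 5, 7}) = 2
G(20) = mex({0, 2, 3, 4, 5, 6, 7}) = 1
G(21) = mex({0, 1, 2, 3, 5, 6, 7}) = 4
G(22) = mex({0, 1, 2, 3, 4, 5, 7}) = 6
G(23) = mex({0, 1, 2, 3, 4, 5, 6}) = 7
G(24) = mex({0, 1, 2, 3, 5, 6, 7}) = 4
G(25) = mex({0, 2, 3, 4, 6, 7}) = 1
G(26) = mex({0, 1, 3, 4, 5, 6, 7}) = 2
G(27) = mex({0, 1, 2, 3, 4, 5, 6, 7}) = 8
G(28) = mex({0, 1, 2, 3, 4, 6, 7, 8}) = 5
G(29) = mex({0, 1, 2, 3, 5, 6, 7, 8, 9}) = 4
G(30) = mex({0, 1, 2, 3, 4, 5, 6, 9, 10}) = 7
G(31) = mex({0, 1, 3, 4, 5, 7, 10, 11}) = 2
G(32) = mex({0, 2, 3, 4, 5, 6, 7, 9, 11}) = 1
G(33) = mex({0, 1, 2, 3, 4, 5, 6, 7, 9, 12}) = 8
G(34) = mex({0, 1, 2, 3, 4, 5, 7, 8, 11, 12}) = 6
G(35) = mex({0, 1, 2, 3, 4, 5, 6, 8, 9, 10, 11}) = 7
G(36) = mex({0, 1, 2, 3, 5, 6, 7, 9, 10}) = 4
G(37) = mex({0, 2, 3, 4, 6, 7, 9, 10, 11, 12}) = 1
Therefore G(37) = 1.

1


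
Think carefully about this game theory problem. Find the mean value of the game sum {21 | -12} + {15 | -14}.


G1 = {21 | -12}, G2 = {15 | -14}
Each is a switch {a | b} with numbers a > b; its mean value is (a + b)/2, and mean value is additive over game sums: m(G1 + G2) = m(G1) + m(G2).
Mean of G1 = (21 + (-12))/2 = 9/2 = 9/2
Mean of G2 = (15 + (-14))/2 = 1/2 = 1/2
Mean of G1 + G2 = 9/2 + 1/2 = 5

5


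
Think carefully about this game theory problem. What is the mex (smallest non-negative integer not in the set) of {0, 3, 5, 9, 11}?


Set = {0, 3, 5, 9, 11}
0 is in the set.
1 is NOT in the set. This is the mex.
mex = 1

1


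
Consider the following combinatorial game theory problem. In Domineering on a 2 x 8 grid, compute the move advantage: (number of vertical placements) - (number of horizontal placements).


Board is 2 x 8 (rows x cols).
Left (vertical) placements: (rows-1) * cols = 1 * 8 = 8
Right (horizontal) placements: rows * (cols-1) = 2 * 7 = 14
Advantage = Left - Right = 8 - 14 = -6

-6


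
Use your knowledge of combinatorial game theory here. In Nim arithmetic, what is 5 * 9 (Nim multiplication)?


Nim multiplication is bilinear over XOR: (u XOR v) * w = (u*w) XOR (v*w).
So we split each operand into its bit components and XOR the pairwise Nim products.
5 = 1 + 4 (as XOR of powers of 2).
9 = 1 + 8 (as XOR of powers of 2).
Using the standard Nim-product table on single bits:
  2*2 = 3,   2*4 = 8,   2*8 = 12,
  4*4 = 6,   4*8 = 11,  8*8 = 13,
and  1*x = x (identity), k*l = l*k (commutative).
Pairwise Nim products:
  1 * 1 = 1
  1 * 8 = 8
  4 * 1 = 4
  4 * 8 = 11
XOR them: 1 XOR 8 XOR 4 XOR 11 = 6.
Result: 5 * 9 = 6 (in Nim).

6


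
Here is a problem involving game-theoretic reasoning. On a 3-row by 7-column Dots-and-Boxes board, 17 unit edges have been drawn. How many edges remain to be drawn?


Grid: 3 x 7 boxes, i.e. 4 rows and 8 columns of dots.
Horizontal edges: (rows + 1) * cols = 4 * 7 = 28
Vertical edges: rows * (cols + 1) = 3 * 8 = 24
Total edges: 28 + 24 = 52
Edges drawn: 17
Remaining: 52 - 17 = 35

35


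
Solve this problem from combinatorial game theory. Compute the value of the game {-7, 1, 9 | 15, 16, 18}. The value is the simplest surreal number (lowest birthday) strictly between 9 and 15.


Left options: {-7, 1, 9}, max = 9
Right options: {15, 16, 18}, min = 15
All options are numbers and max(Left) < min(Right), so by the simplicity theorem the value is the simplest (earliest-born) number strictly between 9 and 15.
Integers 10 through 14 all lie strictly between 9 and 15.
Among integers, the simplest (lowest birthday = smallest |n|; 0 is born on day 0, +-n on day n) is 10.
No non-integer in the interval can be simpler: if x is a non-integer in the interval, then floor(x) or ceil(x) also lies in the interval (the interval contains an integer), and both are proper prefixes of x's sign expansion, i.e. born earlier. So the game value is 10.
Game value = 10

10


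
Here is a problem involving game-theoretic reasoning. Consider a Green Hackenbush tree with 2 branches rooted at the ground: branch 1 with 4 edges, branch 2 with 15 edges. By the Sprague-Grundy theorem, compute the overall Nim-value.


The tree has 2 branches from the ground vertex.
In Green Hackenbush, the Nim-value of a simple path of length k is k.
Branch 1: length 4, Nim-value = 4
Branch 2: length 15, Nim-value = 15
Total Nim-value = XOR of all branch values:
0 XOR 4 = 4
4 XOR 15 = 11
Nim-value of the tree = 11

11


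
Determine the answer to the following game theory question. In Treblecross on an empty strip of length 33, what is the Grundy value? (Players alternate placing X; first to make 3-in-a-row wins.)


Treblecross: place X on empty cells; 3-in-a-row wins.
Playing within two cells of an existing X lets the opponent win at once, so sensible play treats the cells i-2..i+2 around each X as dead. The player left with no safe cell loses, so this is a normal-play take-away game on strips of safe cells.
Placing X at cell i (0-indexed) of a strip of k safe cells leaves independent strips of sizes max(0, i-2) and max(0, k-i-3). Hence G(k) = mex{ G(max(0,i-2)) XOR G(max(0,k-i-3)) : 0 <= i < k }, with G(0) = 0.
G(1): splits (0,0):0^0=0 -> mex({0}) = 1
G(2): splits (0,0):0^0=0 -> mex({0}) = 1
G(3): splits (0,0):0^0=0 -> mex({0}) = 1
G(4): splits (0,1):0^1=1 (0,0):0^0=0 -> mex({0, 1}) = 2
G(5): splits (0,2):0^1=1 (0,1):0^1=1 (0,0):0^0=0 -> mex({0, 1}) = 2
G(6) = mex({1}) = 0
G(7) = mex({0, 1, 2}) = 3
G(8) = mex({0, 1, 2}) = 3
G(9) = mex({0, 2}) = 1
G(10) = mex({0, 2, 3}) = 1
G(11) = mex({0, 3}) = 1
G(12) = mex({1, 3}) = 0
G(13) = mex({0, 1, 2, 3}) = 4
G(14) = mex({0, 1, 2}) = 3
G(15) = mex({0, 1, 2}) = 3
G(16) = mex({0, 1, 2, 4}) = 3
G(17) = mex({0, 1, 3, 4}) = 2
G(18) = mex({0, 1, 3, 4}) = 2
G(19) = mex({0, 1, 3, 5}) = 2
G(20) = mex({0, 1, 2, 3, 5}) = 4
G(21) = mex({0, 1, 2, 3, 5}) = 4
G(22) = mex({1, 2, 6}) = 0
G(23) = mex({0, 1, 2, 3, 4, 6}) = 5
G(24) = mex({0, 1, 2, 3, 4}) = 5
G(25) = mex({0, 1, 3, 4, 7}) = 2
G(26) = mex({0, 1, 3, 4, 5, 7}) = 2
G(27) = mex({0, 1, 3, 5}) = 2
G(28) = mex({0, 1, 2, 5}) = 3
G(29) = mex({0, 1, 2, 4, 5, 6}) = 3
G(30) = mex({1, 2, 4, 6}) = 0
G(31) = mex({0, 1, 2, 3, 4, 6}) = 5
G(32) = mex({1, 2, 3, 4, 7}) = 0
G(33) = mex({0, 3, 7}) = 1
Therefore G(33) = 1.

1


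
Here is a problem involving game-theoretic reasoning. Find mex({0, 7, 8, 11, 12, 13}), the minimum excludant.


Set = {0, 7, 8, 11, 12, 13}
0 is in the set.
1 is NOT in the set. This is the mex.
mex = 1

1


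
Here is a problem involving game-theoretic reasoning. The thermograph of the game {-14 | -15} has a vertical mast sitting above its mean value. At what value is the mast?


Game = {-14 | -15}, a switch {a | b} with numbers a > b.
Its thermograph has left wall a - t and right wall b + t, which meet at t = (a - b)/2, where both equal (a + b)/2. So the mast (mean value) is at (a + b)/2.
Mean = (-14 + (-15))/2 = -29/2 = -29/2

-29/2


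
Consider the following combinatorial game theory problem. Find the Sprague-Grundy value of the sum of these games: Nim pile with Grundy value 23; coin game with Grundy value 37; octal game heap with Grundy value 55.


By the Sprague-Grundy theorem, the Grundy value of a sum of games is the XOR of individual Grundy values.
Nim pile: Grundy value = 23. Running XOR: 0 XOR 23 = 23
coin game: Grundy value = 37. Running XOR: 23 XOR 37 = 50
octal game heap: Grundy value = 55. Running XOR: 50 XOR 55 = 5
The combined Grundy value is 5.

5


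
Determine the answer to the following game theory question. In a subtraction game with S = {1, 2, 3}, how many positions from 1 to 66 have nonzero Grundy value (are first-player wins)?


Subtraction set S = {1, 2, 3}, so G(n) = n mod 4.
G(n) = 0 when n is a multiple of 4.
Multiples of 4 in [1, 66]: 16
N-positions (nonzero Grundy) = 66 - 16 = 50

50


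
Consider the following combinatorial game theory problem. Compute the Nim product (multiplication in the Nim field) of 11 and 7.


Nim multiplication is bilinear over XOR: (u XOR v) * w = (u*w) XOR (v*w).
So we split each operand into its bit components and XOR the pairwise Nim products.
11 = 1 + 2 + 8 (as XOR of powers of 2).
7 = 1 + 2 + 4 (as XOR of powers of 2).
Using the standard Nim-product table on single bits:
  2*2 = 3,   2*4 = 8,   2*8 = 12,
  4*4 = 6,   4*8 = 11,  8*8 = 13,
and  1*x = x (identity), k*l = l*k (commutative).
Pairwise Nim products:
  1 * 1 = 1
  1 * 2 = 2
  1 * 4 = 4
  2 * 1 = 2
  2 * 2 = 3
  2 * 4 = 8
  8 * 1 = 8
  8 * 2 = 12
  8 * 4 = 11
XOR them: 1 XOR 2 XOR 4 XOR 2 XOR 3 XOR 8 XOR 8 XOR 12 XOR 11 = 1.
Result: 11 * 7 = 1 (in Nim).

1


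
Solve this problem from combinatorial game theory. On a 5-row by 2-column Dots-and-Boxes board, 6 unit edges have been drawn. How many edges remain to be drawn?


Grid: 5 x 2 boxes, i.e. 6 rows and 3 columns of dots.
Horizontal edges: (rows + 1) * cols = 6 * 2 = 12
Vertical edges: rows * (cols + 1) = 5 * 3 = 15
Total edges: 12 + 15 = 27
Edges drawn: 6
Remaining: 27 - 6 = 21

21


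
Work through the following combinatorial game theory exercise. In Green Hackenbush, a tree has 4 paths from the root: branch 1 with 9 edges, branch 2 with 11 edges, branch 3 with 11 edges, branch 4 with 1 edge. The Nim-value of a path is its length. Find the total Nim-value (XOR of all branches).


The tree has 4 branches from the ground vertex.
In Green Hackenbush, the Nim-value of a simple path of length k is k.
Branch 1: length 9, Nim-value = 9
Branch 2: length 11, Nim-value = 11
Branch 3: length 11, Nim-value = 11
Branch 4: length 1, Nim-value = 1
Total Nim-value = XOR of all branch values:
0 XOR 9 = 9
9 XOR 11 = 2
2 XOR 11 = 9
9 XOR 1 = 8
Nim-value of the tree = 8

8


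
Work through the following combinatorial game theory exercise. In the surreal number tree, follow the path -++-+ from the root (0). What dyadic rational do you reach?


Sign expansion: -++-+
Rule: track bounds (lo, hi), initially (-inf, +inf). On '+', the current value becomes lo and we move to the simplest number in (value, hi): value + 1 if hi = +inf, otherwise the midpoint (value + hi)/2. On '-', the current value becomes hi and we move to value - 1 if lo = -inf, otherwise the midpoint (lo + value)/2.
Start at 0.
Step 1: sign = -, move left. Bounds: (-inf, 0). Value = -1
Step 2: sign = +, move right. Bounds: (-1, 0). Value = -1/2
Step 3: sign = +, move right. Bounds: (-1/2, 0). Value = -1/4
Step 4: sign = -, move left. Bounds: (-1/2, -1/4). Value = -3/8
Step 5: sign = +, move right. Bounds: (-3/8, -1/4). Value = -5/16
The surreal number with sign expansion -++-+ is -5/16.

-5/16


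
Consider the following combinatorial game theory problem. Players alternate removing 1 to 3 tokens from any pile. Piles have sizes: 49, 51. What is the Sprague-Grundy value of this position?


Subtraction set: {1, 2, 3}
For this subtraction set, G(n) = n mod 4 (period = max + 1 = 4).
Pile 1 (size 49): G(49) = 49 mod 4 = 1
Pile 2 (size 51): G(51) = 51 mod 4 = 3
Total Grundy value = XOR of all: 1 XOR 3 = 2

2


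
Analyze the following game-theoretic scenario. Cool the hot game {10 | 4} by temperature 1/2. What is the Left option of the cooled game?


Original game: {10 | 4} (a switch {a | b} with a > b).
Cooling by t (for t below the temperature (a - b)/2 = 3) taxes each move by t: {a | b} cooled by t is {a - t | b + t}.
Cooling amount: t = 1/2
Cooled Left option: 10 - 1/2 = 19/2
Cooled Right option: 4 + 1/2 = 9/2
Cooled game: {19/2 | 9/2}
Left option = 19/2

19/2


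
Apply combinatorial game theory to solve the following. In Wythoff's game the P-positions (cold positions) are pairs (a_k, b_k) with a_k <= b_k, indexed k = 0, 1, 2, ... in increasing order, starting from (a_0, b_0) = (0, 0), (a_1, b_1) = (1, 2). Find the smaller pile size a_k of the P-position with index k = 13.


By Wythoff's theorem, a_k = floor(k * phi) and b_k = floor(k * phi^2) = a_k + k, where phi = (1 + sqrt(5))/2 is the golden ratio.
phi = (1 + sqrt(5))/2 = 1.618034
k = 13
k * phi = 13 * 1.618034 = 21.034442
a_13 = floor(k * phi) = 21

21


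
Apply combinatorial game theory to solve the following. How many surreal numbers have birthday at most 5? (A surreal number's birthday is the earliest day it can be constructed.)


Day 0: {|} = 0 is born. Count = 1.
Day n: the number of surreal numbers born by day n is 2^(n+1) - 1.
By day 0: 2^1 - 1 = 1
By day 1: 2^2 - 1 = 3
By day 2: 2^3 - 1 = 7
By day 3: 2^4 - 1 = 15
By day 4: 2^5 - 1 = 31
By day 5: 2^6 - 1 = 63
By day 5: 63 surreal numbers.

63
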